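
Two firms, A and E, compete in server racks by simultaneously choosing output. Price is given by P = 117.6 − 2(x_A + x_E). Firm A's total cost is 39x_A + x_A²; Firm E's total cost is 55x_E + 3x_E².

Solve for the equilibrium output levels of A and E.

Firm A's profit: π = x_A(117.6 − 2(x_A + x_E)) − 39x_A − x_A².
∂π/∂x_A = 78.6 − 6x_A − 2x_E = 0, so x_A = 13.1 − (1/3)x_E.
For E: ∂π/∂x_E = 62.6 − 10x_E − 2x_A = 0 ⇒ x_E = 6.26 − 0.2x_A.
Substituting the second reaction function into the first: x_A = 13.1 − (1/3)(6.26 − 0.2x_A), which gives (14/15)x_A = 826/75 ⇒ x_A = 11.8.
Then x_E = 6.26 − 0.2·11.8 = 3.9.

11.8, 3.9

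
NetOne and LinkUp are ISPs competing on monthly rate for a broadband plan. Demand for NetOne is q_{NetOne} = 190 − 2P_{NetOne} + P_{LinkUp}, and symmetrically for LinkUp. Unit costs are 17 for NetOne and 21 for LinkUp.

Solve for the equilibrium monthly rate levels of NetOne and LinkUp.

75.2, 76.8

NetOne's profit: π = (P_{NetOne} − 17)(190 − 2P_{NetOne} + P_{LinkUp}).
∂π/∂P_{NetOne} = 224 − 4P_{NetOne} + P_{LinkUp} = 0 ⇒ P_{NetOne} = 56 + 0.25P_{LinkUp}.
Similarly P_{LinkUp} = 58 + 0.25P_{NetOne}.
Solving the two reaction functions simultaneously: (1 − (0.25)(0.25))P_{NetOne} = 56 + 0.25·58, so 0.9375P_{NetOne} = 70.5 and P_{NetOne} = 75.2.
Then P_{LinkUp} = 58 + 0.25·75.2 = 76.8.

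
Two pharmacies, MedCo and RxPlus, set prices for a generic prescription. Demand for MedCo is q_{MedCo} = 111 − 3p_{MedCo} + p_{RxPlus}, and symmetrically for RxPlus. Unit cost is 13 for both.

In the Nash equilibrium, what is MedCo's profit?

867

MedCo's profit: π = (p_{MedCo} − 13)(111 − 3p_{MedCo} + p_{RxPlus}).
∂π/∂p_{MedCo} = 150 − 6p_{MedCo} + p_{RxPlus} = 0 ⇒ p_{MedCo} = 25 + (1/6)p_{RxPlus}.
The game is symmetric, so in equilibrium p_{RxPlus} = p_{MedCo}: the reaction function gives (5/6)p_{MedCo} = 25, hence p_{MedCo} = 30.
q_{MedCo} = 111 − 3·30 + 30 = 51.
Profit = (30 − 13)·51 = 867.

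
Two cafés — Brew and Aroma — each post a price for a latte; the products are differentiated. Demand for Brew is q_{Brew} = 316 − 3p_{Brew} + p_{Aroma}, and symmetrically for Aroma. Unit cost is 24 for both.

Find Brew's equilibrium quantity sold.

Brew's profit: π = (p_{Brew} − 24)(316 − 3p_{Brew} + p_{Aroma}).
∂π/∂p_{Brew} = 388 − 6p_{Brew} + p_{Aroma} = 0 ⇒ p_{Brew} = 194/3 + (1/6)p_{Aroma}.
The game is symmetric, so in equilibrium p_{Aroma} = p_{Brew}: the reaction function gives (5/6)p_{Brew} = 194/3, hence p_{Brew} = 77.6.
q_{Brew} = 316 − 3·77.6 + 77.6 = 160.8.

160.8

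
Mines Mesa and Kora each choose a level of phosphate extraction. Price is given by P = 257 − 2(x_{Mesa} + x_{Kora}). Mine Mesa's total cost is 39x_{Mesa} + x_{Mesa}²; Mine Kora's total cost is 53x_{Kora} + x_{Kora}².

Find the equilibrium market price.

Mine Mesa's profit: π = x_{Mesa}(257 − 2(x_{Mesa} + x_{Kora})) − 39x_{Mesa} − x_{Mesa}².
∂π/∂x_{Mesa} = 218 − 6x_{Mesa} − 2x_{Kora} = 0, so x_{Mesa} = 109/3 − (1/3)x_{Kora}.
By the same steps for Kora: x_{Kora} = 34 − (1/3)x_{Mesa}.
Substituting the second reaction function into the first: x_{Mesa} = 109/3 − (1/3)(34 − (1/3)x_{Mesa}), which gives (8/9)x_{Mesa} = 25 ⇒ x_{Mesa} = 28.125.
Then x_{Kora} = 34 − (1/3)·28.125 = 24.625.
Equilibrium price: P = 257 − 2·52.75 = 151.5.

151.5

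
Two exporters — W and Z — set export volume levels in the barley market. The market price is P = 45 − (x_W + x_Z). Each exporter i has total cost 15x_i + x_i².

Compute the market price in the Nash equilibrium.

33

Exporter W's profit: π = x_W(45 − (x_W + x_Z)) − 15x_W − x_W².
∂π/∂x_W = 30 − 4x_W − x_Z = 0, so x_W = 7.5 − 0.25x_Z.
Setting x_W = x_Z in the reaction function: x_W = 7.5 − 0.25x_W, so x_W = 7.5 / 1.25 = 6.
Equilibrium price: P = 45 − 12 = 33.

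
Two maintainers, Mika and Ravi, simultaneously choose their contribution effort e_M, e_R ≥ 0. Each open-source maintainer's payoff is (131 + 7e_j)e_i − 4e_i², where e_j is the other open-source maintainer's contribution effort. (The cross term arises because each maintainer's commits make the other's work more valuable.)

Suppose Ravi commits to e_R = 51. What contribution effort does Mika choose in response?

61

Mika's payoff is (131 + 7e_R)e_M − 4e_M².
∂π/∂e_M = 131 + 7e_R − 8e_M = 0, so e_M = 16.375 + 0.875e_R.
At e_R = 51: e_M = 16.375 + 0.875·51 = 61.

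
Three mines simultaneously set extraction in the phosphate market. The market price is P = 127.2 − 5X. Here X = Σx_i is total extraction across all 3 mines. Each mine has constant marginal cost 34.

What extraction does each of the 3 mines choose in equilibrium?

4.66

A representative mine's profit is π_i = x_i(127.2 − 5X) − 34x_i, with X = x_i + Σ_{j≠i} x_j.
First-order condition: 93.2 − 10x_i − 5Σ_{j≠i} x_j = 0.
With identical mines, set every x_j = x: then 93.2 − 10x − 10x = 0, i.e. x = 93.2/20 = 4.66.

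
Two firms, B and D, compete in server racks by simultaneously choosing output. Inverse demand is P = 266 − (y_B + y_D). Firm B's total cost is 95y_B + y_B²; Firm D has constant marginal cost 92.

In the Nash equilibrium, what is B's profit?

1152

Firm B's profit: π = y_B(266 − (y_B + y_D)) − 95y_B − y_B².
∂π/∂y_B = 171 − 4y_B − y_D = 0, so y_B = 42.75 − 0.25y_D.
For D: ∂π/∂y_D = 174 − 2y_D − y_B = 0 ⇒ y_D = 87 − 0.5y_B.
Solving the two reaction functions simultaneously: (1 − (−0.25)(−0.5))y_B = 42.75 − 0.25·87, so 0.875y_B = 21 and y_B = 24.
Then y_D = 87 − 0.5·24 = 75.
Price P = 266 − 99 = 167.
B's profit: (167 − 95)·24 − (24)² = 1152.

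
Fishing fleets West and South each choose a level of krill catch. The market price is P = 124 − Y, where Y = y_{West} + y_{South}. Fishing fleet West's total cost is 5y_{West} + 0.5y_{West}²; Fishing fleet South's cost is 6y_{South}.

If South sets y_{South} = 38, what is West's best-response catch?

Fishing fleet West's profit: π = y_{West}(124 − (y_{West} + y_{South})) − 5y_{West} − 0.5y_{West}².
∂π/∂y_{West} = 119 − 3y_{West} − y_{South} = 0, so y_{West} = 119/3 − (1/3)y_{South}.
At y_{South} = 38: y_{West} = 119/3 − (1/3)·38 = 27.

27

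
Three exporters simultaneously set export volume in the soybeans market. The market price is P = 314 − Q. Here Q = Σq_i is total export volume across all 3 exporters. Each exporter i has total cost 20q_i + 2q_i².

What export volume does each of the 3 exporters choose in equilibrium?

36.75

A representative exporter's profit is π_i = q_i(314 − Q) − 20q_i − 2q_i², with Q = q_i + Σ_{j≠i} q_j.
First-order condition: 294 − 6q_i − Σ_{j≠i} q_j = 0.
With identical exporters, set every q_j = q: then 294 − 6q − 2q = 0, i.e. q = 294/8 = 36.75.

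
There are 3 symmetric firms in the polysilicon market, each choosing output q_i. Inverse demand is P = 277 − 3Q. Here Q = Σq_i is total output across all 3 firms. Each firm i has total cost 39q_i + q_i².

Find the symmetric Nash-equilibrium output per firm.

17

A representative firm's profit is π_i = q_i(277 − 3Q) − 39q_i − q_i², with Q = q_i + Σ_{j≠i} q_j.
First-order condition: 238 − 8q_i − 3Σ_{j≠i} q_j = 0.
With identical firms, set every q_j = q: then 238 − 8q − 6q = 0, i.e. q = 238/14 = 17.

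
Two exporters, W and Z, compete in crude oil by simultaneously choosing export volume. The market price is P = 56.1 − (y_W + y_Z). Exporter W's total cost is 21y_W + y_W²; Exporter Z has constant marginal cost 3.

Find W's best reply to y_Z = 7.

Exporter W's profit: π = y_W(56.1 − (y_W + y_Z)) − 21y_W − y_W².
∂π/∂y_W = 35.1 − 4y_W − y_Z = 0, so y_W = 8.775 − 0.25y_Z.
At y_Z = 7: y_W = 8.775 − 0.25·7 = 7.025.

7.025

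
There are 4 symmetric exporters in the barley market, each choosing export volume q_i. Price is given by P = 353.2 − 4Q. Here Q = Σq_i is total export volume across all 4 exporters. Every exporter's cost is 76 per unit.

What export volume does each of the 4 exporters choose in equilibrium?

13.86

A representative exporter's profit is π_i = q_i(353.2 − 4Q) − 76q_i, with Q = q_i + Σ_{j≠i} q_j.
First-order condition: 277.2 − 8q_i − 4Σ_{j≠i} q_j = 0.
With identical exporters, set every q_j = q: then 277.2 − 8q − 12q = 0, i.e. q = 277.2/20 = 13.86.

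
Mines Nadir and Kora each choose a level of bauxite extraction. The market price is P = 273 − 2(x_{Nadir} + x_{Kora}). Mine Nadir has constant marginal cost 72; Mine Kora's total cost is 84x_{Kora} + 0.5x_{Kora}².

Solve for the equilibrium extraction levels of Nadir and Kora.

Mine Nadir's profit: π = x_{Nadir}(273 − 2(x_{Nadir} + x_{Kora})) − 72x_{Nadir}.
∂π/∂x_{Nadir} = 201 − 4x_{Nadir} − 2x_{Kora} = 0, so x_{Nadir} = 50.25 − 0.5x_{Kora}.
For Kora: ∂π/∂x_{Kora} = 189 − 5x_{Kora} − 2x_{Nadir} = 0 ⇒ x_{Kora} = 37.8 − 0.4x_{Nadir}.
Plugging x_{Kora} into Nadir's best response: x_{Nadir} = 50.25 − 0.5(37.8 − 0.4x_{Nadir}) ⇒ 0.8x_{Nadir} = 31.35, so x_{Nadir} = 39.1875.
Then x_{Kora} = 37.8 − 0.4·39.1875 = 22.125.

39.1875, 22.125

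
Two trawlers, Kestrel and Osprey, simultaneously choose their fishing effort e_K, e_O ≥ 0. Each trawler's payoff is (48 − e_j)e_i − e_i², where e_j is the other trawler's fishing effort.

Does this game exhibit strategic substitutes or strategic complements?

Kestrel's payoff is (48 − e_O)e_K − e_K².
∂π/∂e_K = 48 − e_O − 2e_K = 0, so e_K = 24 − 0.5e_O.
The best-response slope de_K/de_O = −0.5 < 0: the reaction function is downward-sloping, so the choices are strategic substitutes.

strategic substitutes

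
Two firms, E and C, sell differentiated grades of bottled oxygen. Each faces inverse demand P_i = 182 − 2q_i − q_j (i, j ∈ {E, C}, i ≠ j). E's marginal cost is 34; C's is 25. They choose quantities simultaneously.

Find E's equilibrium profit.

1682

Firm E's profit: π = q_E(182 − 2q_E − q_C) − 34q_E.
∂π/∂q_E = 148 − 4q_E − q_C = 0 ⇒ q_E = 37 − 0.25q_C.
Similarly q_C = 39.25 − 0.25q_E.
Plugging q_C into E's best response: q_E = 37 − 0.25(39.25 − 0.25q_E) ⇒ 0.9375q_E = 27.1875, so q_E = 29.
Then q_C = 39.25 − 0.25·29 = 32.
P_E = 182 − 2·29 − 32 = 92.
Profit = (92 − 34)·29 = 1682.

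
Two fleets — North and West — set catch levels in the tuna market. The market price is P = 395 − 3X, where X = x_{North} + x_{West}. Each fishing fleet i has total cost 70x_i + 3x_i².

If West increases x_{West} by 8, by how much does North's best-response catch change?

-2

Fishing fleet North's profit: π = x_{North}(395 − 3(x_{North} + x_{West})) − 70x_{North} − 3x_{North}².
∂π/∂x_{North} = 325 − 12x_{North} − 3x_{West} = 0, so x_{North} = 325/12 − 0.25x_{West}.
The reaction-function slope is −0.25, so an 8-unit rise in x_{West} moves x_{North} by −0.25 × 8 = −2. North's best response falls — the actions are strategic substitutes.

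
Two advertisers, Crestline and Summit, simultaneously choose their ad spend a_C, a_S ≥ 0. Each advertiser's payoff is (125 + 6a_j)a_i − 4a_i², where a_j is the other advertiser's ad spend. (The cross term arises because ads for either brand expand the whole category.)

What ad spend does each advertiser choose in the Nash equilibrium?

Crestline's payoff is (125 + 6a_S)a_C − 4a_C².
∂π/∂a_C = 125 + 6a_S − 8a_C = 0, so a_C = 15.625 + 0.75a_S.
Setting a_C = a_S in the reaction function: a_C = 15.625 + 0.75a_C, so a_C = 15.625 / 0.25 = 62.5.

62.5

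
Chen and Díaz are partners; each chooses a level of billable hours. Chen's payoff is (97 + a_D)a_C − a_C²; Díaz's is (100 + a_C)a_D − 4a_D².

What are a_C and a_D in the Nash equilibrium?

58.4, 19.8

Expanding Chen's payoff: 97a_C + a_Da_C − a_C².
∂π/∂a_C = 97 + a_D − 2a_C = 0, so a_C = 48.5 + 0.5a_D.
Likewise for Díaz: a_D = 12.5 + 0.125a_C.
Substituting the second reaction function into the first: a_C = 48.5 + 0.5(12.5 + 0.125a_C), which gives 0.9375a_C = 54.75 ⇒ a_C = 58.4.
Then a_D = 12.5 + 0.125·58.4 = 19.8.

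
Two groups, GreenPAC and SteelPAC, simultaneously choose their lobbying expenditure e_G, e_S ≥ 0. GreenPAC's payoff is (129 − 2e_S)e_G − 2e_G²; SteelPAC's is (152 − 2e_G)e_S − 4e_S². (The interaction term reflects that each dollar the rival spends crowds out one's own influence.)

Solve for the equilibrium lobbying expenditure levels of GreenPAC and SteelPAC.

26, 12.5

Expanding GreenPAC's payoff: 129e_G − 2e_Se_G − 2e_G².
∂π/∂e_G = 129 − 2e_S − 4e_G = 0, so e_G = 32.25 − 0.5e_S.
Likewise for SteelPAC: e_S = 19 − 0.25e_G.
Plugging e_S into GreenPAC's best response: e_G = 32.25 − 0.5(19 − 0.25e_G) ⇒ 0.875e_G = 22.75, so e_G = 26.
Then e_S = 19 − 0.25·26 = 12.5.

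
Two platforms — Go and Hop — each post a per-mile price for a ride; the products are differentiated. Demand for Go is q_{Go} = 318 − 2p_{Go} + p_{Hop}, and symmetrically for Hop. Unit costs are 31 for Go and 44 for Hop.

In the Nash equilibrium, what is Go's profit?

Go's profit: π = (p_{Go} − 31)(318 − 2p_{Go} + p_{Hop}).
∂π/∂p_{Go} = 380 − 4p_{Go} + p_{Hop} = 0 ⇒ p_{Go} = 95 + 0.25p_{Hop}.
Similarly p_{Hop} = 101.5 + 0.25p_{Go}.
Plugging p_{Hop} into Go's best response: p_{Go} = 95 + 0.25(101.5 + 0.25p_{Go}) ⇒ 0.9375p_{Go} = 120.375, so p_{Go} = 128.4.
Then p_{Hop} = 101.5 + 0.25·128.4 = 133.6.
q_{Go} = 318 − 2·128.4 + 133.6 = 194.8.
Profit = (128.4 − 31)·194.8 = 18973.52.

18973.52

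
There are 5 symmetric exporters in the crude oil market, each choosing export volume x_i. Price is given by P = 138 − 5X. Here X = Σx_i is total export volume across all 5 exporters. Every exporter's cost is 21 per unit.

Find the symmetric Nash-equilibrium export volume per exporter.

A representative exporter's profit is π_i = x_i(138 − 5X) − 21x_i, with X = x_i + Σ_{j≠i} x_j.
First-order condition: 117 − 10x_i − 5Σ_{j≠i} x_j = 0.
Imposing symmetry (x_j = x for all j) turns Σ_{j≠i} x_j into 4x, so 117 = 30x and x = 3.9.

3.9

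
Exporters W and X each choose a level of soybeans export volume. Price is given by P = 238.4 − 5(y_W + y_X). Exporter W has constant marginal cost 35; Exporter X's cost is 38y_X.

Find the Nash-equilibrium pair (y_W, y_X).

Exporter W's profit: π = y_W(238.4 − 5(y_W + y_X)) − 35y_W.
∂π/∂y_W = 203.4 − 10y_W − 5y_X = 0, so y_W = 20.34 − 0.5y_X.
By the same steps for X: y_X = 20.04 − 0.5y_W.
Plugging y_X into W's best response: y_W = 20.34 − 0.5(20.04 − 0.5y_W) ⇒ 0.75y_W = 10.32, so y_W = 13.76.
Then y_X = 20.04 − 0.5·13.76 = 13.16.

13.76, 13.16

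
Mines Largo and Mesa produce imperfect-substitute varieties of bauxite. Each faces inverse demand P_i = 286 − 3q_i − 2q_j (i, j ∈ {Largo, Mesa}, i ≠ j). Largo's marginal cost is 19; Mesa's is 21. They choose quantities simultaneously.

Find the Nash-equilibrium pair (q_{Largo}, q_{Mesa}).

33.5, 33

Mine Largo's profit: π = q_{Largo}(286 − 3q_{Largo} − 2q_{Mesa}) − 19q_{Largo}.
∂π/∂q_{Largo} = 267 − 6q_{Largo} − 2q_{Mesa} = 0 ⇒ q_{Largo} = 44.5 − (1/3)q_{Mesa}.
Similarly q_{Mesa} = 265/6 − (1/3)q_{Largo}.
Plugging q_{Mesa} into Largo's best response: q_{Largo} = 44.5 − (1/3)(265/6 − (1/3)q_{Largo}) ⇒ (8/9)q_{Largo} = 268/9, so q_{Largo} = 33.5.
Then q_{Mesa} = 265/6 − (1/3)·33.5 = 33.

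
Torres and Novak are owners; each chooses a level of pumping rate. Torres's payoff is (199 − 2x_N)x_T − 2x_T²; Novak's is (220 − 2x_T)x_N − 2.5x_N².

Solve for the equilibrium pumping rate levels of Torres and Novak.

Expanding Torres's payoff: 199x_T − 2x_Nx_T − 2x_T².
∂π/∂x_T = 199 − 2x_N − 4x_T = 0, so x_T = 49.75 − 0.5x_N.
Likewise for Novak: x_N = 44 − 0.4x_T.
Substituting the second reaction function into the first: x_T = 49.75 − 0.5(44 − 0.4x_T), which gives 0.8x_T = 27.75 ⇒ x_T = 34.6875.
Then x_N = 44 − 0.4·34.6875 = 30.125.

34.6875, 30.125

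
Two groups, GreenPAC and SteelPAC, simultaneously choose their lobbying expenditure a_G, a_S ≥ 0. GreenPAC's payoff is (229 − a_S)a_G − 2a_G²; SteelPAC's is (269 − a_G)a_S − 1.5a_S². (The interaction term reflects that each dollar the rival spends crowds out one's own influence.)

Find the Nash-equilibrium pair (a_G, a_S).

38, 77

Expanding GreenPAC's payoff: 229a_G − a_Sa_G − 2a_G².
∂π/∂a_G = 229 − a_S − 4a_G = 0, so a_G = 57.25 − 0.25a_S.
Likewise for SteelPAC: a_S = 269/3 − (1/3)a_G.
Solving the two reaction functions simultaneously: (1 − (−0.25)(−1/3))a_G = 57.25 − 0.25·(269/3), so (11/12)a_G = 209/6 and a_G = 38.
Then a_S = 269/3 − (1/3)·38 = 77.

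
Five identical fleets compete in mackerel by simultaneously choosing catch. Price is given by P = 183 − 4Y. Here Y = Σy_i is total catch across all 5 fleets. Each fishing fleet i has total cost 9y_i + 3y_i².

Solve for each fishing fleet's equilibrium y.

A representative fishing fleet's profit is π_i = y_i(183 − 4Y) − 9y_i − 3y_i², with Y = y_i + Σ_{j≠i} y_j.
First-order condition: 174 − 14y_i − 4Σ_{j≠i} y_j = 0.
With identical fishing fleets, set every y_j = y: then 174 − 14y − 16y = 0, i.e. y = 174/30 = 5.8.

5.8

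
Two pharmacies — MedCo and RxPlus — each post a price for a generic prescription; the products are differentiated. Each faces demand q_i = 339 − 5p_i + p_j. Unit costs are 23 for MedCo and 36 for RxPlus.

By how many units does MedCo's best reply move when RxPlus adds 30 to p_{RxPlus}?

3

MedCo's profit: π = (p_{MedCo} − 23)(339 − 5p_{MedCo} + p_{RxPlus}).
∂π/∂p_{MedCo} = 454 − 10p_{MedCo} + p_{RxPlus} = 0 ⇒ p_{MedCo} = 45.4 + 0.1p_{RxPlus}.
The reaction-function slope is 0.1, so a 30-unit rise in p_{RxPlus} moves p_{MedCo} by 0.1 × 30 = 3. MedCo's best response rises — the actions are strategic complements.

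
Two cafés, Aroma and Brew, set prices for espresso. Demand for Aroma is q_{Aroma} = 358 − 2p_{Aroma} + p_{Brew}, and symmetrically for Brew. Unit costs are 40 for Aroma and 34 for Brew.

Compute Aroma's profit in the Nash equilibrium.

Aroma's profit: π = (p_{Aroma} − 40)(358 − 2p_{Aroma} + p_{Brew}).
∂π/∂p_{Aroma} = 438 − 4p_{Aroma} + p_{Brew} = 0 ⇒ p_{Aroma} = 109.5 + 0.25p_{Brew}.
Similarly p_{Brew} = 106.5 + 0.25p_{Aroma}.
Solving the two reaction functions simultaneously: (1 − (0.25)(0.25))p_{Aroma} = 109.5 + 0.25·106.5, so 0.9375p_{Aroma} = 136.125 and p_{Aroma} = 145.2.
Then p_{Brew} = 106.5 + 0.25·145.2 = 142.8.
q_{Aroma} = 358 − 2·145.2 + 142.8 = 210.4.
Profit = (145.2 − 40)·210.4 = 22134.08.

22134.08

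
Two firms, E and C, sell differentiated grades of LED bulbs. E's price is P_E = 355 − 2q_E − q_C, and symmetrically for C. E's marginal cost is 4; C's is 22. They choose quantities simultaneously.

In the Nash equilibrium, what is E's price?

146.8

Firm E's profit: π = q_E(355 − 2q_E − q_C) − 4q_E.
∂π/∂q_E = 351 − 4q_E − q_C = 0 ⇒ q_E = 87.75 − 0.25q_C.
Similarly q_C = 83.25 − 0.25q_E.
Solving the two reaction functions simultaneously: (1 − (−0.25)(−0.25))q_E = 87.75 − 0.25·83.25, so 0.9375q_E = 66.9375 and q_E = 71.4.
Then q_C = 83.25 − 0.25·71.4 = 65.4.
P_E = 355 − 2·71.4 − 65.4 = 146.8.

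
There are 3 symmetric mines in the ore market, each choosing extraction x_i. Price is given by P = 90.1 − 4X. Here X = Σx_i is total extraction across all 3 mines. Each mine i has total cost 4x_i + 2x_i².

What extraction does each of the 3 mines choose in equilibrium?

A representative mine's profit is π_i = x_i(90.1 − 4X) − 4x_i − 2x_i², with X = x_i + Σ_{j≠i} x_j.
First-order condition: 86.1 − 12x_i − 4Σ_{j≠i} x_j = 0.
In a symmetric equilibrium every mine chooses the same x, so Σ_{j≠i} x_j = 2x. The condition becomes 86.1 − 20x = 0, giving x = 86.1/20 = 4.305.

4.305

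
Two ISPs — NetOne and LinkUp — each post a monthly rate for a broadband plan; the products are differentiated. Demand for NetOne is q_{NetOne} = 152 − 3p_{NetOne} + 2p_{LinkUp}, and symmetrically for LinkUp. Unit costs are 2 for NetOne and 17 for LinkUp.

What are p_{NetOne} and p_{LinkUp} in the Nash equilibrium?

NetOne's profit: π = (p_{NetOne} − 2)(152 − 3p_{NetOne} + 2p_{LinkUp}).
∂π/∂p_{NetOne} = 158 − 6p_{NetOne} + 2p_{LinkUp} = 0 ⇒ p_{NetOne} = 79/3 + (1/3)p_{LinkUp}.
Similarly p_{LinkUp} = 203/6 + (1/3)p_{NetOne}.
Solving the two reaction functions simultaneously: (1 − (1/3)(1/3))p_{NetOne} = 79/3 + (1/3)·(203/6), so (8/9)p_{NetOne} = 677/18 and p_{NetOne} = 42.3125.
Then p_{LinkUp} = 203/6 + (1/3)·42.3125 = 47.9375.

42.3125, 47.9375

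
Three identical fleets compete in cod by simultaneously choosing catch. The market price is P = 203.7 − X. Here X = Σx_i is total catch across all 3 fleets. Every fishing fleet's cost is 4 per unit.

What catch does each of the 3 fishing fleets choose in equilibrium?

A representative fishing fleet's profit is π_i = x_i(203.7 − X) − 4x_i, with X = x_i + Σ_{j≠i} x_j.
First-order condition: 199.7 − 2x_i − Σ_{j≠i} x_j = 0.
With identical fishing fleets, set every x_j = x: then 199.7 − 2x − 2x = 0, i.e. x = 199.7/4 = 49.925.

49.925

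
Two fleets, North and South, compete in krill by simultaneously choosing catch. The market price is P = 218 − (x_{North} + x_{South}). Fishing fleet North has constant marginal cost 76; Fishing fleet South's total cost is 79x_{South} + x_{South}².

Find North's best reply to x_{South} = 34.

54

Fishing fleet North's profit: π = x_{North}(218 − (x_{North} + x_{South})) − 76x_{North}.
∂π/∂x_{North} = 142 − 2x_{North} − x_{South} = 0, so x_{North} = 71 − 0.5x_{South}.
At x_{South} = 34: x_{North} = 71 − 0.5·34 = 54.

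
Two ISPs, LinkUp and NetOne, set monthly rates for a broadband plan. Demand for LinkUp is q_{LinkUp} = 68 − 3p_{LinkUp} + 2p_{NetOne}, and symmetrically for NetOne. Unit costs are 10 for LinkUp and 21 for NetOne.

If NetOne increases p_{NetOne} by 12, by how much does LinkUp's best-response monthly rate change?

LinkUp's profit: π = (p_{LinkUp} − 10)(68 − 3p_{LinkUp} + 2p_{NetOne}).
∂π/∂p_{LinkUp} = 98 − 6p_{LinkUp} + 2p_{NetOne} = 0 ⇒ p_{LinkUp} = 49/3 + (1/3)p_{NetOne}.
The reaction-function slope is 1/3, so a 12-unit rise in p_{NetOne} moves p_{LinkUp} by 1/3 × 12 = 4. LinkUp's best response rises — the actions are strategic complements.

4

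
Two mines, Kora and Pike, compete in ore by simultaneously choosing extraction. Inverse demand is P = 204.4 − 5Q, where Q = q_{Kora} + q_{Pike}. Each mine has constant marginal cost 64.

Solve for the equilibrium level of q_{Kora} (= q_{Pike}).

9.36

Mine Kora's profit: π = q_{Kora}(204.4 − 5(q_{Kora} + q_{Pike})) − 64q_{Kora}.
∂π/∂q_{Kora} = 140.4 − 10q_{Kora} − 5q_{Pike} = 0, so q_{Kora} = 14.04 − 0.5q_{Pike}.
The game is symmetric, so in equilibrium q_{Pike} = q_{Kora}: the reaction function gives 1.5q_{Kora} = 14.04, hence q_{Kora} = 9.36.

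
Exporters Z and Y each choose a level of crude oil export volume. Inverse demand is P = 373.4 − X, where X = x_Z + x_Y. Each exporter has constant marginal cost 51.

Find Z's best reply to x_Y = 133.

Exporter Z's profit: π = x_Z(373.4 − (x_Z + x_Y)) − 51x_Z.
∂π/∂x_Z = 322.4 − 2x_Z − x_Y = 0, so x_Z = 161.2 − 0.5x_Y.
At x_Y = 133: x_Z = 161.2 − 0.5·133 = 94.7.

94.7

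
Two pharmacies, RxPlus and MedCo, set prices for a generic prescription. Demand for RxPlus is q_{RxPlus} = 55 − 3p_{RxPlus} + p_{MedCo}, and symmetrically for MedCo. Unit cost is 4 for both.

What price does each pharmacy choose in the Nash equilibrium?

RxPlus's profit: π = (p_{RxPlus} − 4)(55 − 3p_{RxPlus} + p_{MedCo}).
∂π/∂p_{RxPlus} = 67 − 6p_{RxPlus} + p_{MedCo} = 0 ⇒ p_{RxPlus} = 67/6 + (1/6)p_{MedCo}.
By symmetry p_{MedCo} = p_{RxPlus}; substituting into the reaction function, (5/6)p_{RxPlus} = 67/6 and p_{RxPlus} = 13.4.

13.4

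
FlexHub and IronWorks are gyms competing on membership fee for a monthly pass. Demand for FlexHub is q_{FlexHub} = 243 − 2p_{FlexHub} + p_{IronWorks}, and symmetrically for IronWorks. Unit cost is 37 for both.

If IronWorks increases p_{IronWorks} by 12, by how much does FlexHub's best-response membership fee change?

FlexHub's profit: π = (p_{FlexHub} − 37)(243 − 2p_{FlexHub} + p_{IronWorks}).
∂π/∂p_{FlexHub} = 317 − 4p_{FlexHub} + p_{IronWorks} = 0 ⇒ p_{FlexHub} = 79.25 + 0.25p_{IronWorks}.
The reaction-function slope is 0.25, so a 12-unit rise in p_{IronWorks} moves p_{FlexHub} by 0.25 × 12 = 3. FlexHub's best response rises — the actions are strategic complements.

3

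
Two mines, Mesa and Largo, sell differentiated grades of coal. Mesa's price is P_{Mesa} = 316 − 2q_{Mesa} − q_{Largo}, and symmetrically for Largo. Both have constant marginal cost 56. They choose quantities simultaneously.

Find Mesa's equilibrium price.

Mine Mesa's profit: π = q_{Mesa}(316 − 2q_{Mesa} − q_{Largo}) − 56q_{Mesa}.
∂π/∂q_{Mesa} = 260 − 4q_{Mesa} − q_{Largo} = 0 ⇒ q_{Mesa} = 65 − 0.25q_{Largo}.
By symmetry q_{Largo} = q_{Mesa}; substituting into the reaction function, 1.25q_{Mesa} = 65 and q_{Mesa} = 52.
P_{Mesa} = 316 − 2·52 − 52 = 160.

160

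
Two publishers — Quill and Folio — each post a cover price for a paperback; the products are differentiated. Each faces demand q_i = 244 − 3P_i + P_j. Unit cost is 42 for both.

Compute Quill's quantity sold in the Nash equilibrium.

96

Quill's profit: π = (P_{Quill} − 42)(244 − 3P_{Quill} + P_{Folio}).
∂π/∂P_{Quill} = 370 − 6P_{Quill} + P_{Folio} = 0 ⇒ P_{Quill} = 185/3 + (1/6)P_{Folio}.
The game is symmetric, so in equilibrium P_{Folio} = P_{Quill}: the reaction function gives (5/6)P_{Quill} = 185/3, hence P_{Quill} = 74.
q_{Quill} = 244 − 3·74 + 74 = 96.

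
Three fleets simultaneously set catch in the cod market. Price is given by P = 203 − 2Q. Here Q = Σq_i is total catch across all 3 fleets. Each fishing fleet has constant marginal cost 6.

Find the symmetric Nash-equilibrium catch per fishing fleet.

24.625

A representative fishing fleet's profit is π_i = q_i(203 − 2Q) − 6q_i, with Q = q_i + Σ_{j≠i} q_j.
First-order condition: 197 − 4q_i − 2Σ_{j≠i} q_j = 0.
Imposing symmetry (q_j = q for all j) turns Σ_{j≠i} q_j into 2q, so 197 = 8q and q = 24.625.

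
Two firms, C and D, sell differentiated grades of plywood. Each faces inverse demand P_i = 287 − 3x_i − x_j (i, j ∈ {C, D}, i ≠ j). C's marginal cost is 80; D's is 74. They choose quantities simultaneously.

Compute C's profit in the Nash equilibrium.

Firm C's profit: π = x_C(287 − 3x_C − x_D) − 80x_C.
∂π/∂x_C = 207 − 6x_C − x_D = 0 ⇒ x_C = 34.5 − (1/6)x_D.
Similarly x_D = 35.5 − (1/6)x_C.
Substituting the second reaction function into the first: x_C = 34.5 − (1/6)(35.5 − (1/6)x_C), which gives (35/36)x_C = 343/12 ⇒ x_C = 29.4.
Then x_D = 35.5 − (1/6)·29.4 = 30.6.
P_C = 287 − 3·29.4 − 30.6 = 168.2.
Profit = (168.2 − 80)·29.4 = 2593.08.

2593.08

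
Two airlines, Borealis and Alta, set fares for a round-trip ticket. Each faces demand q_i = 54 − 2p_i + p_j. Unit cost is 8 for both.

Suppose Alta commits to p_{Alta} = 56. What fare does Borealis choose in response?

Borealis's profit: π = (p_{Borealis} − 8)(54 − 2p_{Borealis} + p_{Alta}).
∂π/∂p_{Borealis} = 70 − 4p_{Borealis} + p_{Alta} = 0 ⇒ p_{Borealis} = 17.5 + 0.25p_{Alta}.
At p_{Alta} = 56: p_{Borealis} = 17.5 + 0.25·56 = 31.5.

31.5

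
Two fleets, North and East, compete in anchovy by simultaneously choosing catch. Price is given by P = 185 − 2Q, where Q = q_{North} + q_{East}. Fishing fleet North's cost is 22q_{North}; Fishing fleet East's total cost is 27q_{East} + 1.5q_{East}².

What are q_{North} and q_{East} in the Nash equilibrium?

34.375, 12.75

Fishing fleet North's profit: π = q_{North}(185 − 2(q_{North} + q_{East})) − 22q_{North}.
∂π/∂q_{North} = 163 − 4q_{North} − 2q_{East} = 0, so q_{North} = 40.75 − 0.5q_{East}.
For East: ∂π/∂q_{East} = 158 − 7q_{East} − 2q_{North} = 0 ⇒ q_{East} = 158/7 − (2/7)q_{North}.
Solving the two reaction functions simultaneously: (1 − (−0.5)(−2/7))q_{North} = 40.75 − 0.5·(158/7), so (6/7)q_{North} = 825/28 and q_{North} = 34.375.
Then q_{East} = 158/7 − (2/7)·34.375 = 12.75.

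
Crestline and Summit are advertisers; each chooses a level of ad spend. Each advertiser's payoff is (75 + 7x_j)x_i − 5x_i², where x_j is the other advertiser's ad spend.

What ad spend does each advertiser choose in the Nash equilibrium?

Crestline's payoff is (75 + 7x_S)x_C − 5x_C².
∂π/∂x_C = 75 + 7x_S − 10x_C = 0, so x_C = 7.5 + 0.7x_S.
By symmetry x_S = x_C; substituting into the reaction function, 0.3x_C = 7.5 and x_C = 25.

25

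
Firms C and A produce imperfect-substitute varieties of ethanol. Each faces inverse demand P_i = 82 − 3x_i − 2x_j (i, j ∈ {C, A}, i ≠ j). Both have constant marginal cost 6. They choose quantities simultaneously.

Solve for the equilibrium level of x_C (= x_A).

9.5

Firm C's profit: π = x_C(82 − 3x_C − 2x_A) − 6x_C.
∂π/∂x_C = 76 − 6x_C − 2x_A = 0 ⇒ x_C = 38/3 − (1/3)x_A.
The game is symmetric, so in equilibrium x_A = x_C: the reaction function gives (4/3)x_C = 38/3, hence x_C = 9.5.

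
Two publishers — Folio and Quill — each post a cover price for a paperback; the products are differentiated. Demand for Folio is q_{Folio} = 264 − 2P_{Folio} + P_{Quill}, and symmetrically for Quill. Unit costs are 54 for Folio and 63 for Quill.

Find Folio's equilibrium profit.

Folio's profit: π = (P_{Folio} − 54)(264 − 2P_{Folio} + P_{Quill}).
∂π/∂P_{Folio} = 372 − 4P_{Folio} + P_{Quill} = 0 ⇒ P_{Folio} = 93 + 0.25P_{Quill}.
Similarly P_{Quill} = 97.5 + 0.25P_{Folio}.
Plugging P_{Quill} into Folio's best response: P_{Folio} = 93 + 0.25(97.5 + 0.25P_{Folio}) ⇒ 0.9375P_{Folio} = 117.375, so P_{Folio} = 125.2.
Then P_{Quill} = 97.5 + 0.25·125.2 = 128.8.
q_{Folio} = 264 − 2·125.2 + 128.8 = 142.4.
Profit = (125.2 − 54)·142.4 = 10138.88.

10138.88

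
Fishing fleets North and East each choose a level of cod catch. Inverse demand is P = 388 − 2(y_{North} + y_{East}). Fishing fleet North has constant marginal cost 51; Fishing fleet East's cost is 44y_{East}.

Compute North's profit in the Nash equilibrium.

6050

Fishing fleet North's profit: π = y_{North}(388 − 2(y_{North} + y_{East})) − 51y_{North}.
∂π/∂y_{North} = 337 − 4y_{North} − 2y_{East} = 0, so y_{North} = 84.25 − 0.5y_{East}.
By the same steps for East: y_{East} = 86 − 0.5y_{North}.
Plugging y_{East} into North's best response: y_{North} = 84.25 − 0.5(86 − 0.5y_{North}) ⇒ 0.75y_{North} = 41.25, so y_{North} = 55.
Then y_{East} = 86 − 0.5·55 = 58.5.
Price P = 388 − 2·113.5 = 161.
North's profit: (161 − 51)·55 = 6050.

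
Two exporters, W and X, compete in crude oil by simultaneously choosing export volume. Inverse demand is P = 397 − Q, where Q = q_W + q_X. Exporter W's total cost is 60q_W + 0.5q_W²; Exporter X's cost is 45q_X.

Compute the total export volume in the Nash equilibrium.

208.2

Exporter W's profit: π = q_W(397 − (q_W + q_X)) − 60q_W − 0.5q_W².
∂π/∂q_W = 337 − 3q_W − q_X = 0, so q_W = 337/3 − (1/3)q_X.
For X: ∂π/∂q_X = 352 − 2q_X − q_W = 0 ⇒ q_X = 176 − 0.5q_W.
Substituting the second reaction function into the first: q_W = 337/3 − (1/3)(176 − 0.5q_W), which gives (5/6)q_W = 161/3 ⇒ q_W = 64.4.
Then q_X = 176 − 0.5·64.4 = 143.8.
Total export volume: 64.4 + 143.8 = 208.2.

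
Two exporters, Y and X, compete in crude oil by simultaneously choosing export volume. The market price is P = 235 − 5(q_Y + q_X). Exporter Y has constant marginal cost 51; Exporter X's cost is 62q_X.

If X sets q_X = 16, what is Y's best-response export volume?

10.4

Exporter Y's profit: π = q_Y(235 − 5(q_Y + q_X)) − 51q_Y.
∂π/∂q_Y = 184 − 10q_Y − 5q_X = 0, so q_Y = 18.4 − 0.5q_X.
At q_X = 16: q_Y = 18.4 − 0.5·16 = 10.4.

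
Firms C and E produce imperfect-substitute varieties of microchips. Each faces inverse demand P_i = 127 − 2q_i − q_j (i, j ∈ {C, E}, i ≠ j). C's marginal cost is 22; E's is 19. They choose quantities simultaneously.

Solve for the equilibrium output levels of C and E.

Firm C's profit: π = q_C(127 − 2q_C − q_E) − 22q_C.
∂π/∂q_C = 105 − 4q_C − q_E = 0 ⇒ q_C = 26.25 − 0.25q_E.
Similarly q_E = 27 − 0.25q_C.
Solving the two reaction functions simultaneously: (1 − (−0.25)(−0.25))q_C = 26.25 − 0.25·27, so 0.9375q_C = 19.5 and q_C = 20.8.
Then q_E = 27 − 0.25·20.8 = 21.8.

20.8, 21.8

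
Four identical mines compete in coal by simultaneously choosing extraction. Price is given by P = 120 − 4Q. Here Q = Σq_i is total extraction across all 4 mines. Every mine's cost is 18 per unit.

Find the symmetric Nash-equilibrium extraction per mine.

A representative mine's profit is π_i = q_i(120 − 4Q) − 18q_i, with Q = q_i + Σ_{j≠i} q_j.
First-order condition: 102 − 8q_i − 4Σ_{j≠i} q_j = 0.
With identical mines, set every q_j = q: then 102 − 8q − 12q = 0, i.e. q = 102/20 = 5.1.

5.1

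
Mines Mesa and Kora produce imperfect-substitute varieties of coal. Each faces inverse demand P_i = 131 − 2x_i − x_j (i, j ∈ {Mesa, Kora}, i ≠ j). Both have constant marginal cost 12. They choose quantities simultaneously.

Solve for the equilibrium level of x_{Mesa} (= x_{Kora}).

23.8

Mine Mesa's profit: π = x_{Mesa}(131 − 2x_{Mesa} − x_{Kora}) − 12x_{Mesa}.
∂π/∂x_{Mesa} = 119 − 4x_{Mesa} − x_{Kora} = 0 ⇒ x_{Mesa} = 29.75 − 0.25x_{Kora}.
By symmetry x_{Kora} = x_{Mesa}; substituting into the reaction function, 1.25x_{Mesa} = 29.75 and x_{Mesa} = 23.8.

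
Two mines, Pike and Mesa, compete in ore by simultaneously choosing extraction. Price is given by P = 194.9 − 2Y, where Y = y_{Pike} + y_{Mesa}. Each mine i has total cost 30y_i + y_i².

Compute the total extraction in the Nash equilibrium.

Mine Pike's profit: π = y_{Pike}(194.9 − 2(y_{Pike} + y_{Mesa})) − 30y_{Pike} − y_{Pike}².
∂π/∂y_{Pike} = 164.9 − 6y_{Pike} − 2y_{Mesa} = 0, so y_{Pike} = 1649/60 − (1/3)y_{Mesa}.
The game is symmetric, so in equilibrium y_{Mesa} = y_{Pike}: the reaction function gives (4/3)y_{Pike} = 1649/60, hence y_{Pike} = 20.6125.
Total extraction: 20.6125 + 20.6125 = 41.225.

41.225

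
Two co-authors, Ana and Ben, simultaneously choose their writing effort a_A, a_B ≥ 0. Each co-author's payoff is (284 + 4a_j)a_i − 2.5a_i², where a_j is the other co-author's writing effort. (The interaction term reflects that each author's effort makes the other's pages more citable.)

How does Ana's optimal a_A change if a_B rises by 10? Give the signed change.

Ana's payoff is (284 + 4a_B)a_A − 2.5a_A².
∂π/∂a_A = 284 + 4a_B − 5a_A = 0, so a_A = 56.8 + 0.8a_B.
The reaction-function slope is 0.8, so a 10-unit rise in a_B moves a_A by 0.8 × 10 = 8. Ana's best response rises — the actions are strategic complements.

8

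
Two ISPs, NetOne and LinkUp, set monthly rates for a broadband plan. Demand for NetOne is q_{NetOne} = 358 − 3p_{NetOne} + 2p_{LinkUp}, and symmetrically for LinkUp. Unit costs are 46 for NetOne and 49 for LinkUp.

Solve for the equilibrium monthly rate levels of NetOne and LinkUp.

NetOne's profit: π = (p_{NetOne} − 46)(358 − 3p_{NetOne} + 2p_{LinkUp}).
∂π/∂p_{NetOne} = 496 − 6p_{NetOne} + 2p_{LinkUp} = 0 ⇒ p_{NetOne} = 248/3 + (1/3)p_{LinkUp}.
Similarly p_{LinkUp} = 505/6 + (1/3)p_{NetOne}.
Solving the two reaction functions simultaneously: (1 − (1/3)(1/3))p_{NetOne} = 248/3 + (1/3)·(505/6), so (8/9)p_{NetOne} = 1993/18 and p_{NetOne} = 124.5625.
Then p_{LinkUp} = 505/6 + (1/3)·124.5625 = 125.6875.

124.5625, 125.6875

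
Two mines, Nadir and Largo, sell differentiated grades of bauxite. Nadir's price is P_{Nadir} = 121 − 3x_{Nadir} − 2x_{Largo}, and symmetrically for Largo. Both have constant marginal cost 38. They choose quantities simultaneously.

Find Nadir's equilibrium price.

Mine Nadir's profit: π = x_{Nadir}(121 − 3x_{Nadir} − 2x_{Largo}) − 38x_{Nadir}.
∂π/∂x_{Nadir} = 83 − 6x_{Nadir} − 2x_{Largo} = 0 ⇒ x_{Nadir} = 83/6 − (1/3)x_{Largo}.
By symmetry x_{Largo} = x_{Nadir}; substituting into the reaction function, (4/3)x_{Nadir} = 83/6 and x_{Nadir} = 10.375.
P_{Nadir} = 121 − 3·10.375 − 2·10.375 = 69.125.

69.125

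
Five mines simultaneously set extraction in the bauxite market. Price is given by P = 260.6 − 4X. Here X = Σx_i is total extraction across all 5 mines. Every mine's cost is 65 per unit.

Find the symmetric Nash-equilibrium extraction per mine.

A representative mine's profit is π_i = x_i(260.6 − 4X) − 65x_i, with X = x_i + Σ_{j≠i} x_j.
First-order condition: 195.6 − 8x_i − 4Σ_{j≠i} x_j = 0.
With identical mines, set every x_j = x: then 195.6 − 8x − 16x = 0, i.e. x = 195.6/24 = 8.15.

8.15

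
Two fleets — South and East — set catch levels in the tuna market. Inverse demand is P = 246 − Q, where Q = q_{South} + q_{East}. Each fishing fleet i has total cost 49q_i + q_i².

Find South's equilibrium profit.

Fishing fleet South's profit: π = q_{South}(246 − (q_{South} + q_{East})) − 49q_{South} − q_{South}².
∂π/∂q_{South} = 197 − 4q_{South} − q_{East} = 0, so q_{South} = 49.25 − 0.25q_{East}.
By symmetry q_{East} = q_{South}; substituting into the reaction function, 1.25q_{South} = 49.25 and q_{South} = 39.4.
Price P = 246 − 78.8 = 167.2.
South's profit: (167.2 − 49)·39.4 − (39.4)² = 3104.72.

3104.72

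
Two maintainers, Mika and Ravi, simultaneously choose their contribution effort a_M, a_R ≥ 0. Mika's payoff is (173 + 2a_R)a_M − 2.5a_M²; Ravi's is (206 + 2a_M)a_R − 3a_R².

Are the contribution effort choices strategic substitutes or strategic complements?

strategic complements

Expanding Mika's payoff: 173a_M + 2a_Ra_M − 2.5a_M².
∂π/∂a_M = 173 + 2a_R − 5a_M = 0, so a_M = 34.6 + 0.4a_R.
The best-response slope da_M/da_R = 0.4 > 0: the reaction function is upward-sloping, so the choices are strategic complements.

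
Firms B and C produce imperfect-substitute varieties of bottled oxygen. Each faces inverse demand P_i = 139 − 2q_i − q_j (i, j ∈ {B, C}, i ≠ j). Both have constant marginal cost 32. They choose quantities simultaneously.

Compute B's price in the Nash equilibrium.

Firm B's profit: π = q_B(139 − 2q_B − q_C) − 32q_B.
∂π/∂q_B = 107 − 4q_B − q_C = 0 ⇒ q_B = 26.75 − 0.25q_C.
The game is symmetric, so in equilibrium q_C = q_B: the reaction function gives 1.25q_B = 26.75, hence q_B = 21.4.
P_B = 139 − 2·21.4 − 21.4 = 74.8.

74.8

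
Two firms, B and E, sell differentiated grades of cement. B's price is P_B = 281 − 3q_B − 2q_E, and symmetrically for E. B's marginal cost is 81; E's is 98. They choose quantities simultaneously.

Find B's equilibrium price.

159.1875

Firm B's profit: π = q_B(281 − 3q_B − 2q_E) − 81q_B.
∂π/∂q_B = 200 − 6q_B − 2q_E = 0 ⇒ q_B = 100/3 − (1/3)q_E.
Similarly q_E = 30.5 − (1/3)q_B.
Substituting the second reaction function into the first: q_B = 100/3 − (1/3)(30.5 − (1/3)q_B), which gives (8/9)q_B = 139/6 ⇒ q_B = 26.0625.
Then q_E = 30.5 − (1/3)·26.0625 = 21.8125.
P_B = 281 − 3·26.0625 − 2·21.8125 = 159.1875.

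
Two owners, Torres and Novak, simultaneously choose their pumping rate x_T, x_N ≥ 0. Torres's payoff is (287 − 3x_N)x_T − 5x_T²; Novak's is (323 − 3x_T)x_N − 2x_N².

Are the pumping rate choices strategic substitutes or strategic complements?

Expanding Torres's payoff: 287x_T − 3x_Nx_T − 5x_T².
∂π/∂x_T = 287 − 3x_N − 10x_T = 0, so x_T = 28.7 − 0.3x_N.
The best-response slope dx_T/dx_N = −0.3 < 0: the reaction function is downward-sloping, so the choices are strategic substitutes.

strategic substitutes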